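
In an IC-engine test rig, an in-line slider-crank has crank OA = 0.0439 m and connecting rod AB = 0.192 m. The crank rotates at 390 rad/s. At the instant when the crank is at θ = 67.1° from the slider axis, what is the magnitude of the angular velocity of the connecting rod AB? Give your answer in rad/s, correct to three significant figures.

35.5

ω = 390 rad/s
The rod makes angle φ with the slider axis where L sinφ = r sinθ; differentiating, L cosφ·φ̇ = r ω cosθ.
L cosφ = √(L² − r² sin²θ) = 0.18769 m.
|ω_rod| = r ω |cosθ| / √(L² − r² sin²θ) = 0.0439·390·0.38912/0.18769 = 35.495 rad/s.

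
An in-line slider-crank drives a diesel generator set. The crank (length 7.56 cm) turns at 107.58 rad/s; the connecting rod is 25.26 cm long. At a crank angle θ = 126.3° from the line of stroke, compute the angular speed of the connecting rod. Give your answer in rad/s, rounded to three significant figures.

ω = 107.6 rad/s
The rod makes angle φ with the slider axis where L sinφ = r sinθ; differentiating, L cosφ·φ̇ = r ω cosθ.
L cosφ = √(L² − r² sin²θ) = 0.24514 m.
|ω_rod| = r ω |cosθ| / √(L² − r² sin²θ) = 0.0756·107.6·0.59201/0.24514 = 19.641 rad/s.

19.6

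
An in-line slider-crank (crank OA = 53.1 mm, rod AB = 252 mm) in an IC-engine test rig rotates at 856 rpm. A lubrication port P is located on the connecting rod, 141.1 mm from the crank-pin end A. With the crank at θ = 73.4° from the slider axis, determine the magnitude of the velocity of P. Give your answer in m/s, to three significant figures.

4.76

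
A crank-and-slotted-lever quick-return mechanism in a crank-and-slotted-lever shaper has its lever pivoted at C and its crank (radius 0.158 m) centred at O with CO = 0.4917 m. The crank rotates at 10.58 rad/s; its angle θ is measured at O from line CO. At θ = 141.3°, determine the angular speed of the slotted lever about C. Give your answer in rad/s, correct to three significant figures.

2.59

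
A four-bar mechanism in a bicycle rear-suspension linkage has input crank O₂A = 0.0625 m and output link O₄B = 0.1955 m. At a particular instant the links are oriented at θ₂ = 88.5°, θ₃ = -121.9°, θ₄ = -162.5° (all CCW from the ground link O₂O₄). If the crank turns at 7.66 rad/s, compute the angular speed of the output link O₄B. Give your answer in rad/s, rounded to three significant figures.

ω₂ = 7.66 rad/s
Differentiating the loop-closure r₂e^{iθ₂}+r₃e^{iθ₃}=r₁+r₄e^{iθ₄} gives r₂ω₂e^{iθ₂}+r₃ω₃e^{iθ₃}=r₄ω₄e^{iθ₄}.
Eliminating the other unknown: ω₄ = r₂ω₂ sin(θ₂−θ₃) / [r₄ sin(θ₄−θ₃)].
Numerator sine = -0.50603; denominator sine = -0.65077.
Result = 0.0625·7.66·(-0.50603) / (0.1955·(-0.65077)) = +1.9042 rad/s; magnitude 1.9042 rad/s.

1.90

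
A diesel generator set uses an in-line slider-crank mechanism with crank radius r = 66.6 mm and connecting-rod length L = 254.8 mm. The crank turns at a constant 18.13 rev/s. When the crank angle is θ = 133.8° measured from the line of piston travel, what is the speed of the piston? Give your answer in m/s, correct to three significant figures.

ω = 2π·18.1 = 113.9 rad/s
For an in-line slider-crank, x = r cosθ + √(L² − r² sin²θ), so v = −rω sinθ·[1 + r cosθ/√(L² − r² sin²θ)].
With r = 0.0666 m, L = 0.2548 m, θ = 133.8°: √(L² − r² sin²θ) = 0.25022 m.
v = −0.0666·113.9·0.72176·[1 + 0.0666·-0.69214/0.25022] = -4.467 m/s.
|v| = 4.467 m/s.

4.47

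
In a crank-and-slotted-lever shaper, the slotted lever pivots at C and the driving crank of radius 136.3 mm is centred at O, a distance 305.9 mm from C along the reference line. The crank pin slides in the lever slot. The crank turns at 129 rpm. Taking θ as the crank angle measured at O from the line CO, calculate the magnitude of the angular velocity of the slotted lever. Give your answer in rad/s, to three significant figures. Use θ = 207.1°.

ω = 13.51 rad/s (from 129 rpm).
Crank pin A relative to C: A = (d + r cosθ, r sinθ); lever angle φ = atan2(r sinθ, d + r cosθ).
Differentiating tanφ: φ̇ = rω(d cosθ + r)/(d² + r² + 2dr cosθ).
d² + r² + 2dr cosθ = |CA|² = 0.0379191 m²;  d cosθ + r = -0.13602 m.
|ω_lever| = |0.1363·13.51·-0.13602| / 0.0379191 = 6.6046 rad/s.

6.60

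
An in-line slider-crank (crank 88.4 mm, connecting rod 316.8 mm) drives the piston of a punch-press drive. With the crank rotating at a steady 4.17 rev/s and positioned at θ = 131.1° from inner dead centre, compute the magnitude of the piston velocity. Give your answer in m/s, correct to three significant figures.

ω = 2π·4.17 = 26.2 rad/s
For an in-line slider-crank, x = r cosθ + √(L² − r² sin²θ), so v = −rω sinθ·[1 + r cosθ/√(L² − r² sin²θ)].
With r = 0.0884 m, L = 0.3168 m, θ = 131.1°: √(L² − r² sin²θ) = 0.30972 m.
v = −0.0884·26.2·0.75356·[1 + 0.0884·-0.65738/0.30972] = -1.4179 m/s.
|v| = 1.4179 m/s.

1.42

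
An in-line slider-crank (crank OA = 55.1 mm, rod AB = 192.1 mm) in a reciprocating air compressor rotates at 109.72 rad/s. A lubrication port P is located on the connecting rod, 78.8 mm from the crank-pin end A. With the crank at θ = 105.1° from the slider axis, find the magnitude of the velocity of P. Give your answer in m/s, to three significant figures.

5.73

ω = 109.7 rad/s.  Crank-pin speed |V_A| = rω = 6.0456 m/s, perpendicular to OA.
Rod angle: sinφ = −(r/L) sinθ ⇒ φ = -16.077°; ω_rod = −rω cosθ/√(L²−r²sin²θ) = +8.532 rad/s.
V_P = V_A + ω_rod × AP, with AP = 0.0788 m along the rod.
Components: V_Px = −rω sinθ − a·ω_rod·sinφ = -5.6507 m/s;  V_Py = rω cosθ + a·ω_rod·cosφ = -0.92887 m/s.
|V_P| = √(V_Px² + V_Py²) = 5.7265 m/s.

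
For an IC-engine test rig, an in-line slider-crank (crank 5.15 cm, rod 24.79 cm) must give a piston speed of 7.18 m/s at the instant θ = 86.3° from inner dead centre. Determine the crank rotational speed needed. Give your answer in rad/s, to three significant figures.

For an in-line slider-crank, |v_piston| = rω|sinθ|·[1 + r cosθ/√(L² − r² sin²θ)].
With r = 0.0515 m, L = 0.2479 m, θ = 86.3°: the bracketed kinematic factor |dx/dθ| = 0.052097 m.
ω = v/|dx/dθ| = 7.18/0.052097 = 137.82 rad/s.

138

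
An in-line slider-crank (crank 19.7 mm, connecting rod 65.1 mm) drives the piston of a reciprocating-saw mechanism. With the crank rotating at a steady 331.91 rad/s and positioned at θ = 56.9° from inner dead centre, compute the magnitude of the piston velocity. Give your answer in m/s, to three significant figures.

ω = 331.9 rad/s
For an in-line slider-crank, x = r cosθ + √(L² − r² sin²θ), so v = −rω sinθ·[1 + r cosθ/√(L² − r² sin²θ)].
With r = 0.0197 m, L = 0.0651 m, θ = 56.9°: √(L² − r² sin²θ) = 0.062973 m.
v = −0.0197·331.9·0.83772·[1 + 0.0197·0.54610/0.062973] = -6.4133 m/s.
|v| = 6.4133 m/s.

6.41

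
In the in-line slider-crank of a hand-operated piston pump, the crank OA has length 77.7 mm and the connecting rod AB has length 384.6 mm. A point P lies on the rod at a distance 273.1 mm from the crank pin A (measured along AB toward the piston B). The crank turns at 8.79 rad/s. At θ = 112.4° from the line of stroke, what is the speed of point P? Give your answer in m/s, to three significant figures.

0.601

ω = 8.79 rad/s.  Crank-pin speed |V_A| = rω = 0.68298 m/s, perpendicular to OA.
Rod angle: sinφ = −(r/L) sinθ ⇒ φ = -10.765°; ω_rod = −rω cosθ/√(L²−r²sin²θ) = +0.68884 rad/s.
V_P = V_A + ω_rod × AP, with AP = 0.2731 m along the rod.
Components: V_Px = −rω sinθ − a·ω_rod·sinφ = -0.59631 m/s;  V_Py = rω cosθ + a·ω_rod·cosφ = -0.075454 m/s.
|V_P| = √(V_Px² + V_Py²) = 0.60107 m/s.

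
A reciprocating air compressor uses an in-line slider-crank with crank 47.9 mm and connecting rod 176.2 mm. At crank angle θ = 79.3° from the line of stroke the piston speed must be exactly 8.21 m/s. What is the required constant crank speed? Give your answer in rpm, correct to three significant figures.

For an in-line slider-crank, |v_piston| = rω|sinθ|·[1 + r cosθ/√(L² − r² sin²θ)].
With r = 0.0479 m, L = 0.1762 m, θ = 79.3°: the bracketed kinematic factor |dx/dθ| = 0.049532 m.
ω = v/|dx/dθ| = 8.21/0.049532 = 165.75 rad/s.
N = 60ω/(2π) = 1582.8 rpm.

1580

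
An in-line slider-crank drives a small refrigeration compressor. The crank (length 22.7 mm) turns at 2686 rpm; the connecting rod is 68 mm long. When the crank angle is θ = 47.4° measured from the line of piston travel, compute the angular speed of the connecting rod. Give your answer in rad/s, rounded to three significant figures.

65.6

ω = 281.3 rad/s (converted from 2686 rpm).
The rod makes angle φ with the slider axis where L sinφ = r sinθ; differentiating, L cosφ·φ̇ = r ω cosθ.
L cosφ = √(L² − r² sin²θ) = 0.065915 m.
|ω_rod| = r ω |cosθ| / √(L² − r² sin²θ) = 0.0227·281.3·0.67688/0.065915 = 65.567 rad/s.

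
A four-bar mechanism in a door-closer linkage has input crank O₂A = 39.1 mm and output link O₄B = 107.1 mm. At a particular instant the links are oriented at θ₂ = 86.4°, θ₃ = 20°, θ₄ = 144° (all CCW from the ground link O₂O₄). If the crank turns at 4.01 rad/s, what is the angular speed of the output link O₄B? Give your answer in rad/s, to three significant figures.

1.62

ω₂ = 4.01 rad/s
Differentiating the loop-closure r₂e^{iθ₂}+r₃e^{iθ₃}=r₁+r₄e^{iθ₄} gives r₂ω₂e^{iθ₂}+r₃ω₃e^{iθ₃}=r₄ω₄e^{iθ₄}.
Eliminating the other unknown: ω₄ = r₂ω₂ sin(θ₂−θ₃) / [r₄ sin(θ₄−θ₃)].
Numerator sine = +0.91636; denominator sine = +0.82904.
Result = 0.0391·4.01·(+0.91636) / (0.1071·(+0.82904)) = +1.6182 rad/s; magnitude 1.6182 rad/s.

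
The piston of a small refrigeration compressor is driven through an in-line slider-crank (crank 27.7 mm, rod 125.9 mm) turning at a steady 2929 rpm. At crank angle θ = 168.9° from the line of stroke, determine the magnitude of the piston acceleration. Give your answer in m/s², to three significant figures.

2020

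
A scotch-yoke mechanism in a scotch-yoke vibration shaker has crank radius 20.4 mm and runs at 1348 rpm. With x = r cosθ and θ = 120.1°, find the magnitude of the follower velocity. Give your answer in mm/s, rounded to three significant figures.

ω = 141.2 rad/s (from 1348 rpm).
x = r cosθ ⇒ ẋ = −rω sinθ.
|v| = rω|sinθ| = 0.0204·141.2·|sin 120.1°| = 2.4914 m/s = 2491.4 mm/s.

2490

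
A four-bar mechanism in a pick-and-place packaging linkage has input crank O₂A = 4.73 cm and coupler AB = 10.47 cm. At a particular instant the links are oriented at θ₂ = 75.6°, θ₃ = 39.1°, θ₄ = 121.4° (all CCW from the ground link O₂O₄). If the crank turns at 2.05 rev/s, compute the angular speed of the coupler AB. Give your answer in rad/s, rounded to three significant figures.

4.21

ω₂ = 12.88 rad/s (from 2.05 rev/s).
Differentiating the loop-closure r₂e^{iθ₂}+r₃e^{iθ₃}=r₁+r₄e^{iθ₄} gives r₂ω₂e^{iθ₂}+r₃ω₃e^{iθ₃}=r₄ω₄e^{iθ₄}.
Eliminating the other unknown: ω₃ = r₂ω₂ sin(θ₄−θ₂) / [r₃ sin(θ₃−θ₄)].
Numerator sine = +0.71691; denominator sine = -0.99098.
Result = 0.0473·12.88·(+0.71691) / (0.1047·(-0.99098)) = -4.2097 rad/s; magnitude 4.2097 rad/s.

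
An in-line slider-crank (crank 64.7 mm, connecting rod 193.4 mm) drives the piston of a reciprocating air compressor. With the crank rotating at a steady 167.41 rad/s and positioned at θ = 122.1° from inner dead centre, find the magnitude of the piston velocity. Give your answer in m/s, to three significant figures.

7.47

ω = 167.4 rad/s
For an in-line slider-crank, x = r cosθ + √(L² − r² sin²θ), so v = −rω sinθ·[1 + r cosθ/√(L² − r² sin²θ)].
With r = 0.0647 m, L = 0.1934 m, θ = 122.1°: √(L² − r² sin²θ) = 0.18547 m.
v = −0.0647·167.4·0.84712·[1 + 0.0647·-0.53140/0.18547] = -7.4746 m/s.
|v| = 7.4746 m/s.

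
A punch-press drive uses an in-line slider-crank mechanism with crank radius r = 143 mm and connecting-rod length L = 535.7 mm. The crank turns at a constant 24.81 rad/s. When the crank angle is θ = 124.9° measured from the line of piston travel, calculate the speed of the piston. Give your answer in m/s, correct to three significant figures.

2.45

ω = 24.81 rad/s
For an in-line slider-crank, x = r cosθ + √(L² − r² sin²θ), so v = −rω sinθ·[1 + r cosθ/√(L² − r² sin²θ)].
With r = 0.143 m, L = 0.5357 m, θ = 124.9°: √(L² − r² sin²θ) = 0.5227 m.
v = −0.143·24.81·0.82015·[1 + 0.143·-0.57215/0.5227] = -2.4543 m/s.
|v| = 2.4543 m/s.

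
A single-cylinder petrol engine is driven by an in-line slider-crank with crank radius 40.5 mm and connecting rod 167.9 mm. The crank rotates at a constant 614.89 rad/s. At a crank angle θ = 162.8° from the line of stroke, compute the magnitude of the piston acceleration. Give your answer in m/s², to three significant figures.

11600

ω = 614.9 rad/s
x(θ) = r cosθ + √(L² − r² sin²θ); with ω constant, a = ω²·d²x/dθ².
d²x/dθ² = −r cosθ − r²(cos2θ)/√u − r⁴ sin²2θ/(4u^{3/2}),  u = L² − r² sin²θ = 0.028047 m².
Substituting r = 0.0405 m, L = 0.1679 m, θ = 162.8°: d²x/dθ² = +0.030562 m.
a = ω²·d²x/dθ² = (614.9)²·(+0.030562) = +11555 m/s²;  |a| = 11555 m/s².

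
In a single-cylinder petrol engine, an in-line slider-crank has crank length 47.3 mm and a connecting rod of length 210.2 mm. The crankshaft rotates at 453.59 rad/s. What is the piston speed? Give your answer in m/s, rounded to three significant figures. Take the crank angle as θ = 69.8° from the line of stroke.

21.7

ω = 453.6 rad/s
For an in-line slider-crank, x = r cosθ + √(L² − r² sin²θ), so v = −rω sinθ·[1 + r cosθ/√(L² − r² sin²θ)].
With r = 0.0473 m, L = 0.2102 m, θ = 69.8°: √(L² − r² sin²θ) = 0.20546 m.
v = −0.0473·453.6·0.93849·[1 + 0.0473·0.34530/0.20546] = -21.736 m/s.
|v| = 21.736 m/s.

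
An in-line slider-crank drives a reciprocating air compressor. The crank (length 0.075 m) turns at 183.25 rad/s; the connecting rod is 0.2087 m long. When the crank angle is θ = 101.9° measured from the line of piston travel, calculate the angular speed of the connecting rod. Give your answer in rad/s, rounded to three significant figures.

14.5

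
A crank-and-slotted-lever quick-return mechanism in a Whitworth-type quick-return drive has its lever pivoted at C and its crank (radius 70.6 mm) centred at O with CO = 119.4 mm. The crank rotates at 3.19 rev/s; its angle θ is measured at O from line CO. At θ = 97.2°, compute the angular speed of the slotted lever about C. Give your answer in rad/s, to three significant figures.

ω = 20.04 rad/s (from 3.19 rev/s).
Crank pin A relative to C: A = (d + r cosθ, r sinθ); lever angle φ = atan2(r sinθ, d + r cosθ).
Differentiating tanφ: φ̇ = rω(d cosθ + r)/(d² + r² + 2dr cosθ).
d² + r² + 2dr cosθ = |CA|² = 0.0171277 m²;  d cosθ + r = +0.055635 m.
|ω_lever| = |0.0706·20.04·+0.055635| / 0.0171277 = 4.5965 rad/s.

4.60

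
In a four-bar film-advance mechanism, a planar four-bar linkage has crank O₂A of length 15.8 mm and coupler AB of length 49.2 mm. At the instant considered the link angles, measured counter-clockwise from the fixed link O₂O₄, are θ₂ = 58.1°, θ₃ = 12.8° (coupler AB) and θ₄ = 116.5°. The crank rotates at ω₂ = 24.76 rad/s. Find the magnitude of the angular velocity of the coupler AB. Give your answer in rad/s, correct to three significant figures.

ω₂ = 24.76 rad/s
Differentiating the loop-closure r₂e^{iθ₂}+r₃e^{iθ₃}=r₁+r₄e^{iθ₄} gives r₂ω₂e^{iθ₂}+r₃ω₃e^{iθ₃}=r₄ω₄e^{iθ₄}.
Eliminating the other unknown: ω₃ = r₂ω₂ sin(θ₄−θ₂) / [r₃ sin(θ₃−θ₄)].
Numerator sine = +0.85173; denominator sine = -0.97155.
Result = 0.0158·24.76·(+0.85173) / (0.0492·(-0.97155)) = -6.9707 rad/s; magnitude 6.9707 rad/s.

6.97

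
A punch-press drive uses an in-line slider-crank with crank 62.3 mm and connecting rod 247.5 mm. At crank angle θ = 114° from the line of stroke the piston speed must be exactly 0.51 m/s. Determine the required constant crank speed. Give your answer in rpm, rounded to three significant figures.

For an in-line slider-crank, |v_piston| = rω|sinθ|·[1 + r cosθ/√(L² − r² sin²θ)].
With r = 0.0623 m, L = 0.2475 m, θ = 114°: the bracketed kinematic factor |dx/dθ| = 0.050926 m.
ω = v/|dx/dθ| = 0.51/0.050926 = 10.014 rad/s.
N = 60ω/(2π) = 95.631 rpm.

95.6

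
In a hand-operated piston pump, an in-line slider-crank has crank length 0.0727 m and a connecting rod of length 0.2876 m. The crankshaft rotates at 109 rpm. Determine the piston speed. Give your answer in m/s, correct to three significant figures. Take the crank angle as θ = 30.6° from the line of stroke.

ω = 2π·109/60 = 11.41 rad/s
For an in-line slider-crank, x = r cosθ + √(L² − r² sin²θ), so v = −rω sinθ·[1 + r cosθ/√(L² − r² sin²θ)].
With r = 0.0727 m, L = 0.2876 m, θ = 30.6°: √(L² − r² sin²θ) = 0.28521 m.
v = −0.0727·11.41·0.50904·[1 + 0.0727·0.86074/0.28521] = -0.5151 m/s.
|v| = 0.5151 m/s.

0.515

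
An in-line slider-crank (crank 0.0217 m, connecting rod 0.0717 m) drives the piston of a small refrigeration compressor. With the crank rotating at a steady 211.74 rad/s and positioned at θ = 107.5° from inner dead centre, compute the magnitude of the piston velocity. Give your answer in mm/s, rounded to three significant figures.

3970

ω = 211.7 rad/s
For an in-line slider-crank, x = r cosθ + √(L² − r² sin²θ), so v = −rω sinθ·[1 + r cosθ/√(L² − r² sin²θ)].
With r = 0.0217 m, L = 0.0717 m, θ = 107.5°: √(L² − r² sin²θ) = 0.068648 m.
v = −0.0217·211.7·0.95372·[1 + 0.0217·-0.30071/0.068648] = -3.9656 m/s.
|v| = 3.9656 m/s = 3965.6 mm/s.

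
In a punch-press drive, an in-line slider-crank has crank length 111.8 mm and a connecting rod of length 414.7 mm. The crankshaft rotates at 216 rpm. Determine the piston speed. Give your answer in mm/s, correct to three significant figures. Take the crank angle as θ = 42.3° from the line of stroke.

2050

ω = 2π·216/60 = 22.62 rad/s
For an in-line slider-crank, x = r cosθ + √(L² − r² sin²θ), so v = −rω sinθ·[1 + r cosθ/√(L² − r² sin²θ)].
With r = 0.1118 m, L = 0.4147 m, θ = 42.3°: √(L² − r² sin²θ) = 0.40782 m.
v = −0.1118·22.62·0.67301·[1 + 0.1118·0.73963/0.40782] = -2.047 m/s.
|v| = 2.047 m/s = 2047 mm/s.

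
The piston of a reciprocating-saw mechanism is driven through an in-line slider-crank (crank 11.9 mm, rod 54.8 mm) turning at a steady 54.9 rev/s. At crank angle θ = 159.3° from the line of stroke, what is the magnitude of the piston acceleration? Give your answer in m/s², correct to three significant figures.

1090

ω = 2π·54.9 = 344.9 rad/s
x(θ) = r cosθ + √(L² − r² sin²θ); with ω constant, a = ω²·d²x/dθ².
d²x/dθ² = −r cosθ − r²(cos2θ)/√u − r⁴ sin²2θ/(4u^{3/2}),  u = L² − r² sin²θ = 0.00298535 m².
Substituting r = 0.0119 m, L = 0.0548 m, θ = 159.3°: d²x/dθ² = +0.0091742 m.
a = ω²·d²x/dθ² = (344.9)²·(+0.0091742) = +1091.6 m/s²;  |a| = 1091.6 m/s².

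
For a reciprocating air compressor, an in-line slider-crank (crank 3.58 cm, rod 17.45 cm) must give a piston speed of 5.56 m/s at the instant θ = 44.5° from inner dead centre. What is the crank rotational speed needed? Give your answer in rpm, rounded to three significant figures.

1840

For an in-line slider-crank, |v_piston| = rω|sinθ|·[1 + r cosθ/√(L² − r² sin²θ)].
With r = 0.0358 m, L = 0.1745 m, θ = 44.5°: the bracketed kinematic factor |dx/dθ| = 0.028803 m.
ω = v/|dx/dθ| = 5.56/0.028803 = 193.04 rad/s.
N = 60ω/(2π) = 1843.4 rpm.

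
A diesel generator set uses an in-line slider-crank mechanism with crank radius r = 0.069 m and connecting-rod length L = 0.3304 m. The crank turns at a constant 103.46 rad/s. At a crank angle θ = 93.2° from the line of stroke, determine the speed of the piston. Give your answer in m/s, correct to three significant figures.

ω = 103.5 rad/s
For an in-line slider-crank, x = r cosθ + √(L² − r² sin²θ), so v = −rω sinθ·[1 + r cosθ/√(L² − r² sin²θ)].
With r = 0.069 m, L = 0.3304 m, θ = 93.2°: √(L² − r² sin²θ) = 0.32314 m.
v = −0.069·103.5·0.99844·[1 + 0.069·-0.05582/0.32314] = -7.0427 m/s.
|v| = 7.0427 m/s.

7.04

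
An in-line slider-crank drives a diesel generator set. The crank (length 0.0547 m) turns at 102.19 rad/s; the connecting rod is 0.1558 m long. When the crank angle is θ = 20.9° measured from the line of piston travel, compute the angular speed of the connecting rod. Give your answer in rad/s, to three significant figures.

33.8

ω = 102.2 rad/s
The rod makes angle φ with the slider axis where L sinφ = r sinθ; differentiating, L cosφ·φ̇ = r ω cosθ.
L cosφ = √(L² − r² sin²θ) = 0.15457 m.
|ω_rod| = r ω |cosθ| / √(L² − r² sin²θ) = 0.0547·102.2·0.93420/0.15457 = 33.783 rad/s.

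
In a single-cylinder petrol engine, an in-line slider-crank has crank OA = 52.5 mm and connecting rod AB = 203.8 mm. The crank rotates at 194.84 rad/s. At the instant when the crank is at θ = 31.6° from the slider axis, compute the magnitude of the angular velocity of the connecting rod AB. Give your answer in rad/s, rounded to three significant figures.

43.1

ω = 194.8 rad/s
The rod makes angle φ with the slider axis where L sinφ = r sinθ; differentiating, L cosφ·φ̇ = r ω cosθ.
L cosφ = √(L² − r² sin²θ) = 0.20193 m.
|ω_rod| = r ω |cosθ| / √(L² − r² sin²θ) = 0.0525·194.8·0.85173/0.20193 = 43.145 rad/s.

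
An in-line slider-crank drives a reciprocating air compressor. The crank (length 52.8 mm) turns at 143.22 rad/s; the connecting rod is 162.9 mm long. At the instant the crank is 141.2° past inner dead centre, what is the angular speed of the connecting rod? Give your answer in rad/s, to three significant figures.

36.9

ω = 143.2 rad/s
The rod makes angle φ with the slider axis where L sinφ = r sinθ; differentiating, L cosφ·φ̇ = r ω cosθ.
L cosφ = √(L² − r² sin²θ) = 0.1595 m.
|ω_rod| = r ω |cosθ| / √(L² − r² sin²θ) = 0.0528·143.2·0.77934/0.1595 = 36.948 rad/s.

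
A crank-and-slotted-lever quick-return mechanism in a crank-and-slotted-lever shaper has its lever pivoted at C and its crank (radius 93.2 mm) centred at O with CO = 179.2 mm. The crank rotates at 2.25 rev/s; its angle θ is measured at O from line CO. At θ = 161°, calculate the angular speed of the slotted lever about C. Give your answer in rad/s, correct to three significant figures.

10.9

ω = 14.14 rad/s (from 2.25 rev/s).
Crank pin A relative to C: A = (d + r cosθ, r sinθ); lever angle φ = atan2(r sinθ, d + r cosθ).
Differentiating tanφ: φ̇ = rω(d cosθ + r)/(d² + r² + 2dr cosθ).
d² + r² + 2dr cosθ = |CA|² = 0.00921584 m²;  d cosθ + r = -0.076237 m.
|ω_lever| = |0.0932·14.14·-0.076237| / 0.00921584 = 10.9 rad/s.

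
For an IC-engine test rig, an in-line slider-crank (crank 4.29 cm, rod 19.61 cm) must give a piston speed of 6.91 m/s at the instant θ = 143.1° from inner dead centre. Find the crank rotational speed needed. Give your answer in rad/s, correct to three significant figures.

For an in-line slider-crank, |v_piston| = rω|sinθ|·[1 + r cosθ/√(L² − r² sin²θ)].
With r = 0.0429 m, L = 0.1961 m, θ = 143.1°: the bracketed kinematic factor |dx/dθ| = 0.021212 m.
ω = v/|dx/dθ| = 6.91/0.021212 = 325.75 rad/s.

326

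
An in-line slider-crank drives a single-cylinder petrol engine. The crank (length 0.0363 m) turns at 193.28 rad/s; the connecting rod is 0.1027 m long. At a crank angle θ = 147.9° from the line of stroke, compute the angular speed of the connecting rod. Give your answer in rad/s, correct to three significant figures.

ω = 193.3 rad/s
The rod makes angle φ with the slider axis where L sinφ = r sinθ; differentiating, L cosφ·φ̇ = r ω cosθ.
L cosφ = √(L² − r² sin²θ) = 0.10087 m.
|ω_rod| = r ω |cosθ| / √(L² − r² sin²θ) = 0.0363·193.3·0.84712/0.10087 = 58.921 rad/s.

58.9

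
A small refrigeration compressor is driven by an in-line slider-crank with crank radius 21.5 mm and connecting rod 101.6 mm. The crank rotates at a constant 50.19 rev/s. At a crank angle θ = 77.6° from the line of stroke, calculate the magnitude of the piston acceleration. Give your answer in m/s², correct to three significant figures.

ω = 2π·50.2 = 315.4 rad/s
x(θ) = r cosθ + √(L² − r² sin²θ); with ω constant, a = ω²·d²x/dθ².
d²x/dθ² = −r cosθ − r²(cos2θ)/√u − r⁴ sin²2θ/(4u^{3/2}),  u = L² − r² sin²θ = 0.00988162 m².
Substituting r = 0.0215 m, L = 0.1016 m, θ = 77.6°: d²x/dθ² = -0.00040512 m.
a = ω²·d²x/dθ² = (315.4)²·(-0.00040512) = -40.288 m/s²;  |a| = 40.288 m/s².

40.3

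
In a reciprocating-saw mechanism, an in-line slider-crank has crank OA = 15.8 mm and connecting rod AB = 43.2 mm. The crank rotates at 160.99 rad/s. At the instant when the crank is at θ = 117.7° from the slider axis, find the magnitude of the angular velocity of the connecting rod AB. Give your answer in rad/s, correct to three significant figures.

28.9

ω = 161 rad/s
The rod makes angle φ with the slider axis where L sinφ = r sinθ; differentiating, L cosφ·φ̇ = r ω cosθ.
L cosφ = √(L² − r² sin²θ) = 0.040872 m.
|ω_rod| = r ω |cosθ| / √(L² − r² sin²θ) = 0.0158·161·0.46484/0.040872 = 28.929 rad/s.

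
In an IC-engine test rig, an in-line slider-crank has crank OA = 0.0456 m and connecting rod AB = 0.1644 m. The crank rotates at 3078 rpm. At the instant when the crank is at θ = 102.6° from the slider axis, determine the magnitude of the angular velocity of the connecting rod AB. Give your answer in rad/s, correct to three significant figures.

ω = 322.3 rad/s (converted from 3078 rpm).
The rod makes angle φ with the slider axis where L sinφ = r sinθ; differentiating, L cosφ·φ̇ = r ω cosθ.
L cosφ = √(L² − r² sin²θ) = 0.15826 m.
|ω_rod| = r ω |cosθ| / √(L² − r² sin²θ) = 0.0456·322.3·0.21814/0.15826 = 20.259 rad/s.

20.3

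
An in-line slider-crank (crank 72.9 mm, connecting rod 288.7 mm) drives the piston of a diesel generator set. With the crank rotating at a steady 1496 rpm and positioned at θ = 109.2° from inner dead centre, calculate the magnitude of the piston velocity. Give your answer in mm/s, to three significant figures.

9860

ω = 2π·1496/60 = 156.7 rad/s
For an in-line slider-crank, x = r cosθ + √(L² − r² sin²θ), so v = −rω sinθ·[1 + r cosθ/√(L² − r² sin²θ)].
With r = 0.0729 m, L = 0.2887 m, θ = 109.2°: √(L² − r² sin²θ) = 0.28037 m.
v = −0.0729·156.7·0.94438·[1 + 0.0729·-0.32887/0.28037] = -9.8631 m/s.
|v| = 9.8631 m/s = 9863.1 mm/s.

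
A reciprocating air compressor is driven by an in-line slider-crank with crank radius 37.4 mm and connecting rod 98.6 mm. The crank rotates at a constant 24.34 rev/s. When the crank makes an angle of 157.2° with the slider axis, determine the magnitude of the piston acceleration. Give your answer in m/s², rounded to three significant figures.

ω = 2π·24.3 = 152.9 rad/s
x(θ) = r cosθ + √(L² − r² sin²θ); with ω constant, a = ω²·d²x/dθ².
d²x/dθ² = −r cosθ − r²(cos2θ)/√u − r⁴ sin²2θ/(4u^{3/2}),  u = L² − r² sin²θ = 0.00951191 m².
Substituting r = 0.0374 m, L = 0.0986 m, θ = 157.2°: d²x/dθ² = +0.024174 m.
a = ω²·d²x/dθ² = (152.9)²·(+0.024174) = +565.39 m/s²;  |a| = 565.39 m/s².

565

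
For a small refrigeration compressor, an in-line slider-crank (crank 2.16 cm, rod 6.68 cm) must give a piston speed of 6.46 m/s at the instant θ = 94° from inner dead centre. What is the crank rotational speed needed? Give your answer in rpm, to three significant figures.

2930

For an in-line slider-crank, |v_piston| = rω|sinθ|·[1 + r cosθ/√(L² − r² sin²θ)].
With r = 0.0216 m, L = 0.0668 m, θ = 94°: the bracketed kinematic factor |dx/dθ| = 0.021034 m.
ω = v/|dx/dθ| = 6.46/0.021034 = 307.12 rad/s.
N = 60ω/(2π) = 2932.8 rpm.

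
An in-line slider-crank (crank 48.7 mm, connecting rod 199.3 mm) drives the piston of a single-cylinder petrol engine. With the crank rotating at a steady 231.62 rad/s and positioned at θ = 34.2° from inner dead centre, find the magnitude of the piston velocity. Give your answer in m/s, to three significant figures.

ω = 231.6 rad/s
For an in-line slider-crank, x = r cosθ + √(L² − r² sin²θ), so v = −rω sinθ·[1 + r cosθ/√(L² − r² sin²θ)].
With r = 0.0487 m, L = 0.1993 m, θ = 34.2°: √(L² − r² sin²θ) = 0.19741 m.
v = −0.0487·231.6·0.56208·[1 + 0.0487·0.82708/0.19741] = -7.6339 m/s.
|v| = 7.6339 m/s.

7.63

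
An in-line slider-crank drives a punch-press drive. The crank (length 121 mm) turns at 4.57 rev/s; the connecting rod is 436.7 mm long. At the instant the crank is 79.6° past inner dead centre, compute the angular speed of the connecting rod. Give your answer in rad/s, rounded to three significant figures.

1.49

ω = 28.71 rad/s (converted from 4.57 rev/s).
The rod makes angle φ with the slider axis where L sinφ = r sinθ; differentiating, L cosφ·φ̇ = r ω cosθ.
L cosφ = √(L² − r² sin²θ) = 0.42017 m.
|ω_rod| = r ω |cosθ| / √(L² − r² sin²θ) = 0.121·28.71·0.18052/0.42017 = 1.4927 rad/s.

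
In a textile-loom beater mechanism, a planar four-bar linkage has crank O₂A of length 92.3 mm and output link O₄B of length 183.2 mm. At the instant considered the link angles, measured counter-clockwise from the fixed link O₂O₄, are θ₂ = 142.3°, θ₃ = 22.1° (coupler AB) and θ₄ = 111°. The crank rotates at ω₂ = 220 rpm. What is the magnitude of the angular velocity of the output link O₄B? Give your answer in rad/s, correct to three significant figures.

ω₂ = 23.04 rad/s (from 220 rpm).
Differentiating the loop-closure r₂e^{iθ₂}+r₃e^{iθ₃}=r₁+r₄e^{iθ₄} gives r₂ω₂e^{iθ₂}+r₃ω₃e^{iθ₃}=r₄ω₄e^{iθ₄}.
Eliminating the other unknown: ω₄ = r₂ω₂ sin(θ₂−θ₃) / [r₄ sin(θ₄−θ₃)].
Numerator sine = +0.86427; denominator sine = +0.99982.
Result = 0.0923·23.04·(+0.86427) / (0.1832·(+0.99982)) = +10.034 rad/s; magnitude 10.034 rad/s.

10.0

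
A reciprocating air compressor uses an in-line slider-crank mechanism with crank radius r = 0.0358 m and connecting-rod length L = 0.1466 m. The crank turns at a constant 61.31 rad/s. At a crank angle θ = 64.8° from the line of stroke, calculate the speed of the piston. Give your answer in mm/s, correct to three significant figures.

ω = 61.31 rad/s
For an in-line slider-crank, x = r cosθ + √(L² − r² sin²θ), so v = −rω sinθ·[1 + r cosθ/√(L² − r² sin²θ)].
With r = 0.0358 m, L = 0.1466 m, θ = 64.8°: √(L² − r² sin²θ) = 0.14298 m.
v = −0.0358·61.31·0.90483·[1 + 0.0358·0.42578/0.14298] = -2.1977 m/s.
|v| = 2.1977 m/s = 2197.7 mm/s.

2200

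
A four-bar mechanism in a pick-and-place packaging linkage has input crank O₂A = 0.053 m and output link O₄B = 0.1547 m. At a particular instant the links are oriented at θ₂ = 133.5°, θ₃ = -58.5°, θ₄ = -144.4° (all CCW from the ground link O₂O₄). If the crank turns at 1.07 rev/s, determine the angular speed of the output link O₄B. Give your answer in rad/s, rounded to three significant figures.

0.480

ω₂ = 6.723 rad/s (from 1.07 rev/s).
Differentiating the loop-closure r₂e^{iθ₂}+r₃e^{iθ₃}=r₁+r₄e^{iθ₄} gives r₂ω₂e^{iθ₂}+r₃ω₃e^{iθ₃}=r₄ω₄e^{iθ₄}.
Eliminating the other unknown: ω₄ = r₂ω₂ sin(θ₂−θ₃) / [r₄ sin(θ₄−θ₃)].
Numerator sine = -0.20791; denominator sine = -0.99744.
Result = 0.053·6.723·(-0.20791) / (0.1547·(-0.99744)) = +0.48011 rad/s; magnitude 0.48011 rad/s.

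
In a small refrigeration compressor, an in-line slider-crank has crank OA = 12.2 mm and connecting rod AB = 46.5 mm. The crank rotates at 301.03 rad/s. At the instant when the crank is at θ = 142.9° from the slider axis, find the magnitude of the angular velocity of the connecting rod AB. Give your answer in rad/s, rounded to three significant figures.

63.8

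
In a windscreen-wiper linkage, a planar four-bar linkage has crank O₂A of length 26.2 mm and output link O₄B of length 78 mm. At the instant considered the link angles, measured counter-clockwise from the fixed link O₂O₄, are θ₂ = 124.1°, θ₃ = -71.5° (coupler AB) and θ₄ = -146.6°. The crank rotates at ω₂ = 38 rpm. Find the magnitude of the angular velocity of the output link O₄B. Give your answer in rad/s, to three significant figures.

ω₂ = 3.979 rad/s (from 38 rpm).
Differentiating the loop-closure r₂e^{iθ₂}+r₃e^{iθ₃}=r₁+r₄e^{iθ₄} gives r₂ω₂e^{iθ₂}+r₃ω₃e^{iθ₃}=r₄ω₄e^{iθ₄}.
Eliminating the other unknown: ω₄ = r₂ω₂ sin(θ₂−θ₃) / [r₄ sin(θ₄−θ₃)].
Numerator sine = -0.26892; denominator sine = -0.96638.
Result = 0.0262·3.979·(-0.26892) / (0.078·(-0.96638)) = +0.37196 rad/s; magnitude 0.37196 rad/s.

0.372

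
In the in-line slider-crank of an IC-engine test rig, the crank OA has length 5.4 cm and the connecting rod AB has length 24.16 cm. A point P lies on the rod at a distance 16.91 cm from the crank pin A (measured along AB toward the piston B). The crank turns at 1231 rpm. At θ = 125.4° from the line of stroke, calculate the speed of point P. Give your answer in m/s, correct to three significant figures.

5.29

ω = 128.9 rad/s.  Crank-pin speed |V_A| = rω = 6.9611 m/s, perpendicular to OA.
Rod angle: sinφ = −(r/L) sinθ ⇒ φ = -10.497°; ω_rod = −rω cosθ/√(L²−r²sin²θ) = +16.975 rad/s.
V_P = V_A + ω_rod × AP, with AP = 0.1691 m along the rod.
Components: V_Px = −rω sinθ − a·ω_rod·sinφ = -5.1513 m/s;  V_Py = rω cosθ + a·ω_rod·cosφ = -1.2101 m/s.
|V_P| = √(V_Px² + V_Py²) = 5.2915 m/s.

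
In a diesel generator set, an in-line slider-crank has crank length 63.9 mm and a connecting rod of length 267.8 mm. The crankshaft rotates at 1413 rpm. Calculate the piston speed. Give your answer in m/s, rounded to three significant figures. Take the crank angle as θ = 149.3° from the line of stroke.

3.83

ω = 2π·1413/60 = 148 rad/s
For an in-line slider-crank, x = r cosθ + √(L² − r² sin²θ), so v = −rω sinθ·[1 + r cosθ/√(L² − r² sin²θ)].
With r = 0.0639 m, L = 0.2678 m, θ = 149.3°: √(L² − r² sin²θ) = 0.26581 m.
v = −0.0639·148·0.51054·[1 + 0.0639·-0.85985/0.26581] = -3.8294 m/s.
|v| = 3.8294 m/s.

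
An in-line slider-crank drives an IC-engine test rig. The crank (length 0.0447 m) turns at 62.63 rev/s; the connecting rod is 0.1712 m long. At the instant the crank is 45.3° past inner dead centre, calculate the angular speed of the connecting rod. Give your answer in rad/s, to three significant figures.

ω = 393.5 rad/s (converted from 62.63 rev/s).
The rod makes angle φ with the slider axis where L sinφ = r sinθ; differentiating, L cosφ·φ̇ = r ω cosθ.
L cosφ = √(L² − r² sin²θ) = 0.16823 m.
|ω_rod| = r ω |cosθ| / √(L² − r² sin²θ) = 0.0447·393.5·0.70339/0.16823 = 73.549 rad/s.

73.5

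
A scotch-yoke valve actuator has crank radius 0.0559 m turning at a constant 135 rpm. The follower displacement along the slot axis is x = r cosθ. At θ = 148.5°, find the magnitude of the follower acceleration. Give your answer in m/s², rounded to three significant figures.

ω = 14.14 rad/s (from 135 rpm).
x = r cosθ ⇒ ẍ = −rω² cosθ (ω constant).
|a| = rω²|cosθ| = 0.0559·(14.14)²·|cos 148.5°| = 9.5258 m/s².

9.53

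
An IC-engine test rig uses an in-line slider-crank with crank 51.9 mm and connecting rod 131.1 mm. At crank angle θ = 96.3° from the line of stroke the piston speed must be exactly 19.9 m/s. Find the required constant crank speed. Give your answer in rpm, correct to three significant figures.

For an in-line slider-crank, |v_piston| = rω|sinθ|·[1 + r cosθ/√(L² − r² sin²θ)].
With r = 0.0519 m, L = 0.1311 m, θ = 96.3°: the bracketed kinematic factor |dx/dθ| = 0.049149 m.
ω = v/|dx/dθ| = 19.9/0.049149 = 404.89 rad/s.
N = 60ω/(2π) = 3866.4 rpm.

3870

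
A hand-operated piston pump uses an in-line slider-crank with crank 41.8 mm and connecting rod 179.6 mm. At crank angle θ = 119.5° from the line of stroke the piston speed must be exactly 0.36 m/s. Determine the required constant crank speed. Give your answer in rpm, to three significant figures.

For an in-line slider-crank, |v_piston| = rω|sinθ|·[1 + r cosθ/√(L² − r² sin²θ)].
With r = 0.0418 m, L = 0.1796 m, θ = 119.5°: the bracketed kinematic factor |dx/dθ| = 0.032123 m.
ω = v/|dx/dθ| = 0.36/0.032123 = 11.207 rad/s.
N = 60ω/(2π) = 107.02 rpm.

107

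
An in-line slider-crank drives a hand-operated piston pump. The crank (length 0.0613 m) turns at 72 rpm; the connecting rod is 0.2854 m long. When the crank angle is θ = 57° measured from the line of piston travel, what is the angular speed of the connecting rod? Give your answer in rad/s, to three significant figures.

ω = 7.54 rad/s (converted from 72 rpm).
The rod makes angle φ with the slider axis where L sinφ = r sinθ; differentiating, L cosφ·φ̇ = r ω cosθ.
L cosφ = √(L² − r² sin²θ) = 0.28073 m.
|ω_rod| = r ω |cosθ| / √(L² − r² sin²θ) = 0.0613·7.54·0.54464/0.28073 = 0.89668 rad/s.

0.897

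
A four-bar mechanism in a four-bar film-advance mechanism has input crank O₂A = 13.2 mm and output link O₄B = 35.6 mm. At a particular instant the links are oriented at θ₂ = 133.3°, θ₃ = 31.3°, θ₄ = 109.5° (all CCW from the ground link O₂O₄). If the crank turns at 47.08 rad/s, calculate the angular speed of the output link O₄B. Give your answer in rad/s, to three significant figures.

ω₂ = 47.08 rad/s
Differentiating the loop-closure r₂e^{iθ₂}+r₃e^{iθ₃}=r₁+r₄e^{iθ₄} gives r₂ω₂e^{iθ₂}+r₃ω₃e^{iθ₃}=r₄ω₄e^{iθ₄}.
Eliminating the other unknown: ω₄ = r₂ω₂ sin(θ₂−θ₃) / [r₄ sin(θ₄−θ₃)].
Numerator sine = +0.97815; denominator sine = +0.97887.
Result = 0.0132·47.08·(+0.97815) / (0.0356·(+0.97887)) = +17.444 rad/s; magnitude 17.444 rad/s.

17.4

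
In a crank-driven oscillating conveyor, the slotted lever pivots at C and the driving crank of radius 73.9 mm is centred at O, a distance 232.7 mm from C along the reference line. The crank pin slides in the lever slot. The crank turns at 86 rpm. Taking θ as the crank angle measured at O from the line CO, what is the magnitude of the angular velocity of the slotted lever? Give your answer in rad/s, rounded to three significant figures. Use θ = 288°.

ω = 9.006 rad/s (from 86 rpm).
Crank pin A relative to C: A = (d + r cosθ, r sinθ); lever angle φ = atan2(r sinθ, d + r cosθ).
Differentiating tanφ: φ̇ = rω(d cosθ + r)/(d² + r² + 2dr cosθ).
d² + r² + 2dr cosθ = |CA|² = 0.0702385 m²;  d cosθ + r = +0.14581 m.
|ω_lever| = |0.0739·9.006·+0.14581| / 0.0702385 = 1.3816 rad/s.

1.38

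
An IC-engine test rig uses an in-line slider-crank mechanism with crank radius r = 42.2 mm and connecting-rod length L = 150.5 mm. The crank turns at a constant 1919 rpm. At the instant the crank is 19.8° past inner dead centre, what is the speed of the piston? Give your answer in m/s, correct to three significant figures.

ω = 2π·1919/60 = 201 rad/s
For an in-line slider-crank, x = r cosθ + √(L² − r² sin²θ), so v = −rω sinθ·[1 + r cosθ/√(L² − r² sin²θ)].
With r = 0.0422 m, L = 0.1505 m, θ = 19.8°: √(L² − r² sin²θ) = 0.14982 m.
v = −0.0422·201·0.33874·[1 + 0.0422·0.94088/0.14982] = -3.6339 m/s.
|v| = 3.6339 m/s.

3.63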